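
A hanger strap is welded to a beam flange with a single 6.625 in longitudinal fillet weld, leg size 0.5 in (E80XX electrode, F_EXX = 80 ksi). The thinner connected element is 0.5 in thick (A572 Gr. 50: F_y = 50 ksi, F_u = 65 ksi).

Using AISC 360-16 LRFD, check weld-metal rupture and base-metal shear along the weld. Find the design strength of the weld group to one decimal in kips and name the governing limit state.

Weld metal: throat = 0.707×0.5 = 0.3535 in, L = 6.625 in. φR_n = 0.75 × 0.6 × 80 × 0.3535 × 6.625 = 84.3 kips.
Base metal shear (0.5 in plate): yield φR_n = 1.0×0.6×50×0.5×6.625 = 99.4 kips; rupture φR_n = 0.75×0.6×65×0.5×6.625 = 96.9 kips; take 96.9 kips (rupture).
Governing: min(84.3, 96.9) = 84.3 kips → weld metal.

84.3 kips (weld metal governs)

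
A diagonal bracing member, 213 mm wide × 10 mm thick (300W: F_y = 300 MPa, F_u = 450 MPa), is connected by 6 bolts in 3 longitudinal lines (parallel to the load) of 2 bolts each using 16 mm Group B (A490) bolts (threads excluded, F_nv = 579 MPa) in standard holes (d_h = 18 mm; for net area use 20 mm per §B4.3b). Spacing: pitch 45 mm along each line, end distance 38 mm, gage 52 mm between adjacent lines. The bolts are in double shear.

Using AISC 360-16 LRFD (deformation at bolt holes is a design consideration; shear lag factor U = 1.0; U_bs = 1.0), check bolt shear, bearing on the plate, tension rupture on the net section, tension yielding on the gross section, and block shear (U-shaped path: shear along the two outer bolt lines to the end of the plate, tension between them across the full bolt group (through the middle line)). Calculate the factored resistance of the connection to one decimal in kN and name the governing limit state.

430.7 kN (block shear governs)

Bolt shear: A_b = π(16)²/4 = 201.06 mm². φR_n = 0.75 × 579 × 201.06 × 6 × 2 = 1047.7 kN.
Bearing (10 mm plate, F_u = 450 MPa): end bolts L_c = 38 − 18/2 = 29, R_n = min(1.2×29×10×450, 2.4×16×10×450) = 156.6 kN/bolt; interior L_c = 45 − 18 = 27, R_n = 145.8 kN/bolt. φR_n = 0.75 × (3×156.6 + 3×145.8) = 680.4 kN.
Tension rupture (net): A_n = (213 − 3×20)×10 = 1530 mm² (U = 1.0, A_e = A_n). φR_n = 0.75 × 450 × 1530 = 516.4 kN.
Tension yield (gross): A_g = 213×10 = 2130 mm². φR_n = 0.90 × 300 × 2130 = 575.1 kN.
Block shear: shear path 2×[38+1×45] = 2×83 mm, A_gv = 1660, A_nv = 2×(83 − 1.5×20)×10 = 1060 mm²; tension across gage: (104 − 2×20)×10 = 640 mm². R_n = min(0.6×450×1060, 0.6×300×1660) + 1.0×450×640 = min(286.2, 298.8) + 288 = 574.2 kN. φR_n = 0.75 × 574.2 = 430.7 kN.
Governing: min(1047.7, 680.4, 516.4, 575.1, 430.7) = 430.7 kN → block shear.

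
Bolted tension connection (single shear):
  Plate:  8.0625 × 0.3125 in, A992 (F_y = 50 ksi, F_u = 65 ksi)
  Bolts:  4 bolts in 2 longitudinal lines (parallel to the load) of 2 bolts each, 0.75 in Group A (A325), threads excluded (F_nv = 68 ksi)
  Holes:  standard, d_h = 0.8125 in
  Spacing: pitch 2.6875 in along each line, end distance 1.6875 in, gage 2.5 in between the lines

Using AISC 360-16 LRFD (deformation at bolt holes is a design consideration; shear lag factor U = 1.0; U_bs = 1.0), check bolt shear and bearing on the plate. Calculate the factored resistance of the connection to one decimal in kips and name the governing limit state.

Bolt shear: A_b = π(0.75)²/4 = 0.44179 in². φR_n = 0.75 × 68 × 0.44179 × 4 × 1 = 90.1 kips.
Bearing (0.3125 in plate, F_u = 65 ksi): end bolts L_c = 1.6875 − 0.8125/2 = 1.28125, R_n = min(1.2×1.28125×0.3125×65, 2.4×0.75×0.3125×65) = 31.23 kips/bolt; interior L_c = 2.6875 − 0.8125 = 1.875, R_n = 36.563 kips/bolt. φR_n = 0.75 × (2×31.23 + 2×36.563) = 101.7 kips.
Governing: min(90.1, 101.7) = 90.1 kips → bolt shear.

90.1 kips (bolt shear governs)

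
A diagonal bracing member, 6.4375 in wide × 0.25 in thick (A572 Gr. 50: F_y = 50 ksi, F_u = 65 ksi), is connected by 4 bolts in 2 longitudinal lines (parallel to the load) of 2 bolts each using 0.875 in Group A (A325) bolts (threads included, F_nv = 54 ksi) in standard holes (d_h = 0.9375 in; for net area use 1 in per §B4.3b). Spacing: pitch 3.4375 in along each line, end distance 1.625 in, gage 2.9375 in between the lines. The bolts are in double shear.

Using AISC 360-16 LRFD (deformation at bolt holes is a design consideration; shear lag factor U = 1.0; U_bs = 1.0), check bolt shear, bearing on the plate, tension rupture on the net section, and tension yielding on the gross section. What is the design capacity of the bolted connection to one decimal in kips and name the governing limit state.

Bolt shear: A_b = π(0.875)²/4 = 0.60132 in². φR_n = 0.75 × 54 × 0.60132 × 4 × 2 = 194.8 kips.
Bearing (0.25 in plate, F_u = 65 ksi): end bolts L_c = 1.625 − 0.9375/2 = 1.15625, R_n = min(1.2×1.15625×0.25×65, 2.4×0.875×0.25×65) = 22.547 kips/bolt; interior L_c = 3.4375 − 0.9375 = 2.5, R_n = 34.125 kips/bolt. φR_n = 0.75 × (2×22.547 + 2×34.125) = 85.0 kips.
Tension rupture (net): A_n = (6.4375 − 2×1)×0.25 = 1.1094 in² (U = 1.0, A_e = A_n). φR_n = 0.75 × 65 × 1.1094 = 54.1 kips.
Tension yield (gross): A_g = 6.4375×0.25 = 1.6094 in². φR_n = 0.90 × 50 × 1.6094 = 72.4 kips.
Governing: min(194.8, 85.0, 54.1, 72.4) = 54.1 kips → net-section rupture.

54.1 kips (net-section rupture governs)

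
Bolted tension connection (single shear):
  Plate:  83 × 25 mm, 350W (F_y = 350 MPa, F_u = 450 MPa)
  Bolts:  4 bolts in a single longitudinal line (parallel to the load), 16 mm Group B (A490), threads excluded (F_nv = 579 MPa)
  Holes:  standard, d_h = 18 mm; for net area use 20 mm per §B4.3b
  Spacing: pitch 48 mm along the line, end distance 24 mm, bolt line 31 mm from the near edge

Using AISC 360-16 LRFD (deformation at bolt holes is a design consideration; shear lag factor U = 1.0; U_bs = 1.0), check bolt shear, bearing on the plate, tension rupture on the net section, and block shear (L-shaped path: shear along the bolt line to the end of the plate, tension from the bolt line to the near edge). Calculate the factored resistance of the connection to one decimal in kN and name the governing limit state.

Bolt shear: A_b = π(16)²/4 = 201.06 mm². φR_n = 0.75 × 579 × 201.06 × 4 × 1 = 349.2 kN.
Bearing (25 mm plate, F_u = 450 MPa): end bolts L_c = 24 − 18/2 = 15, R_n = min(1.2×15×25×450, 2.4×16×25×450) = 202.5 kN/bolt; interior L_c = 48 − 18 = 30, R_n = 405 kN/bolt. φR_n = 0.75 × (1×202.5 + 3×405) = 1063.1 kN.
Tension rupture (net): A_n = (83 − 1×20)×25 = 1575 mm² (U = 1.0, A_e = A_n). φR_n = 0.75 × 450 × 1575 = 531.6 kN.
Block shear: shear path 1×[24+3×48] = 1×168 mm, A_gv = 4200, A_nv = 1×(168 − 3.5×20)×25 = 2450 mm²; tension to near edge: (31 − 0.5×20)×25 = 525 mm². R_n = min(0.6×450×2450, 0.6×350×4200) + 1.0×450×525 = min(661.5, 882) + 236.25 = 897.75 kN. φR_n = 0.75 × 897.75 = 673.3 kN.
Governing: min(349.2, 1063.1, 531.6, 673.3) = 349.2 kN → bolt shear.

349.2 kN (bolt shear governs)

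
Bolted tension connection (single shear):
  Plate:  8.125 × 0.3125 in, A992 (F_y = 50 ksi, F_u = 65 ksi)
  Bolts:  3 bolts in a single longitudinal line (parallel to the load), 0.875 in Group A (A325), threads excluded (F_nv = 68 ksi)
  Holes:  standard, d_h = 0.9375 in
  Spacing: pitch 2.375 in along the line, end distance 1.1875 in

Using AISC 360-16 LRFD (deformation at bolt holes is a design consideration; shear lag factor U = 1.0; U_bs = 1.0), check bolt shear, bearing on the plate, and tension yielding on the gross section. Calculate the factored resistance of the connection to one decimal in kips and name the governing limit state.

65.7 kips (bearing governs)

Bolt shear: A_b = π(0.875)²/4 = 0.60132 in². φR_n = 0.75 × 68 × 0.60132 × 3 × 1 = 92.0 kips.
Bearing (0.3125 in plate, F_u = 65 ksi): end bolts L_c = 1.1875 − 0.9375/2 = 0.71875, R_n = min(1.2×0.71875×0.3125×65, 2.4×0.875×0.3125×65) = 17.52 kips/bolt; interior L_c = 2.375 − 0.9375 = 1.4375, R_n = 35.039 kips/bolt. φR_n = 0.75 × (1×17.52 + 2×35.039) = 65.7 kips.
Tension yield (gross): A_g = 8.125×0.3125 = 2.5391 in². φR_n = 0.90 × 50 × 2.5391 = 114.3 kips.
Governing: min(92.0, 65.7, 114.3) = 65.7 kips → bearing.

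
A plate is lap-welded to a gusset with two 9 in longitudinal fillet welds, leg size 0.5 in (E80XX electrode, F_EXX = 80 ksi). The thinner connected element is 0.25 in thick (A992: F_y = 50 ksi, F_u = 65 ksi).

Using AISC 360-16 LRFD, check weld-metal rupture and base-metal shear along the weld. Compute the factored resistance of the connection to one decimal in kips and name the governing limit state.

Weld metal: throat = 0.707×0.5 = 0.3535 in, L = 2×9 = 18 in. φR_n = 0.75 × 0.6 × 80 × 0.3535 × 18 = 229.1 kips.
Base metal shear (0.25 in plate): yield φR_n = 1.0×0.6×50×0.25×18 = 135.0 kips; rupture φR_n = 0.75×0.6×65×0.25×18 = 131.6 kips; take 131.6 kips (rupture).
Governing: min(229.1, 131.6) = 131.6 kips → base-metal shear.

131.6 kips (base-metal shear governs)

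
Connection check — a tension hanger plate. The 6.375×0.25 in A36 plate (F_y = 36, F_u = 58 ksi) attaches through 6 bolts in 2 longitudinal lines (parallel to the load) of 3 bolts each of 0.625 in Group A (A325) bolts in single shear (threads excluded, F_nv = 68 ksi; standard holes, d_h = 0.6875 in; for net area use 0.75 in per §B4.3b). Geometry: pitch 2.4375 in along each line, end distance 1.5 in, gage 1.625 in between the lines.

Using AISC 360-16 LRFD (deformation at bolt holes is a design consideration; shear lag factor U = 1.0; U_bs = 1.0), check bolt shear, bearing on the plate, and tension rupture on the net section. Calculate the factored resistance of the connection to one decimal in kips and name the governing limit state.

53.0 kips (net-section rupture governs)

Bolt shear: A_b = π(0.625)²/4 = 0.3068 in². φR_n = 0.75 × 68 × 0.3068 × 6 × 1 = 93.9 kips.
Bearing (0.25 in plate, F_u = 58 ksi): end bolts L_c = 1.5 − 0.6875/2 = 1.15625, R_n = min(1.2×1.15625×0.25×58, 2.4×0.625×0.25×58) = 20.119 kips/bolt; interior L_c = 2.4375 − 0.6875 = 1.75, R_n = 21.75 kips/bolt. φR_n = 0.75 × (2×20.119 + 4×21.75) = 95.4 kips.
Tension rupture (net): A_n = (6.375 − 2×0.75)×0.25 = 1.2188 in² (U = 1.0, A_e = A_n). φR_n = 0.75 × 58 × 1.2188 = 53.0 kips.
Governing: min(93.9, 95.4, 53.0) = 53.0 kips → net-section rupture.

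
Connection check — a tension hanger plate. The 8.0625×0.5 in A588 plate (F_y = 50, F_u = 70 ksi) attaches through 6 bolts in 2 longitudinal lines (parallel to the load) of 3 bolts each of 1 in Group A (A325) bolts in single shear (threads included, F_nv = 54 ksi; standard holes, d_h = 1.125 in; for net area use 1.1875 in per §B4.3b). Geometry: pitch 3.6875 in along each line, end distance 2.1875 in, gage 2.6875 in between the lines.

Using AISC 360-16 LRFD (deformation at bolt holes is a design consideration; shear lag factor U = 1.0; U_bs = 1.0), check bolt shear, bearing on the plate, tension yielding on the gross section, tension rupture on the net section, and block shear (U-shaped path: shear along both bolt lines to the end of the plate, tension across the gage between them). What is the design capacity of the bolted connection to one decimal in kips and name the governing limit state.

149.3 kips (net-section rupture governs)

Bolt shear: A_b = π(1)²/4 = 0.7854 in². φR_n = 0.75 × 54 × 0.7854 × 6 × 1 = 190.9 kips.
Bearing (0.5 in plate, F_u = 70 ksi): end bolts L_c = 2.1875 − 1.125/2 = 1.625, R_n = min(1.2×1.625×0.5×70, 2.4×1×0.5×70) = 68.25 kips/bolt; interior L_c = 3.6875 − 1.125 = 2.5625, R_n = 84 kips/bolt. φR_n = 0.75 × (2×68.25 + 4×84) = 354.4 kips.
Tension yield (gross): A_g = 8.0625×0.5 = 4.0313 in². φR_n = 0.90 × 50 × 4.0313 = 181.4 kips.
Tension rupture (net): A_n = (8.0625 − 2×1.1875)×0.5 = 2.8438 in² (U = 1.0, A_e = A_n). φR_n = 0.75 × 70 × 2.8438 = 149.3 kips.
Block shear: shear path 2×[2.1875+2×3.6875] = 2×9.5625 in, A_gv = 9.5625, A_nv = 2×(9.5625 − 2.5×1.1875)×0.5 = 6.5938 in²; tension across gage: (2.6875 − 1×1.1875)×0.5 = 0.75 in². R_n = min(0.6×70×6.5938, 0.6×50×9.5625) + 1.0×70×0.75 = min(276.94, 286.88) + 52.5 = 329.44 kips. φR_n = 0.75 × 329.44 = 247.1 kips.
Governing: min(190.9, 354.4, 181.4, 149.3, 247.1) = 149.3 kips → net-section rupture.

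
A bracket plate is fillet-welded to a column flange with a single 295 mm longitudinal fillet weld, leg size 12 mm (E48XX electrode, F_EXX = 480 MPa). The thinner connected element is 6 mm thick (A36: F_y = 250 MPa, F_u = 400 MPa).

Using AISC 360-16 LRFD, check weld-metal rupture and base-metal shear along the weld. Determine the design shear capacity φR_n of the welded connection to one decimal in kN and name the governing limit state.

Weld metal: throat = 0.707×12 = 8.484 mm, L = 295 mm. φR_n = 0.75 × 0.6 × 480 × 8.484 × 295 = 540.6 kN.
Base metal shear (6 mm plate): yield φR_n = 1.0×0.6×250×6×295 = 265.5 kN; rupture φR_n = 0.75×0.6×400×6×295 = 318.6 kN; take 265.5 kN (yield).
Governing: min(540.6, 265.5) = 265.5 kN → base-metal shear.

265.5 kN (base-metal shear governs)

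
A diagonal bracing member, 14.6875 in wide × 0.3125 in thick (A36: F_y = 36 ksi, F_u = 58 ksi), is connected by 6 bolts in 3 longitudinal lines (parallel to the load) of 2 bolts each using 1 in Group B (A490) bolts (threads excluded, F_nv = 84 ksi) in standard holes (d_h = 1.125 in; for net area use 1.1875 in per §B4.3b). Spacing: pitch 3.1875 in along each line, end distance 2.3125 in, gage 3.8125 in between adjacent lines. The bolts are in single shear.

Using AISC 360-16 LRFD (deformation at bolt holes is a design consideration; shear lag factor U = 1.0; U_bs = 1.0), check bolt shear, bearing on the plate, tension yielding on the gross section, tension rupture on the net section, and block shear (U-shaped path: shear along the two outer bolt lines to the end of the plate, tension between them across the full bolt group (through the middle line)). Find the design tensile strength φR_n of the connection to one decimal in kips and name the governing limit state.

Bolt shear: A_b = π(1)²/4 = 0.7854 in². φR_n = 0.75 × 84 × 0.7854 × 6 × 1 = 296.9 kips.
Bearing (0.3125 in plate, F_u = 58 ksi): end bolts L_c = 2.3125 − 1.125/2 = 1.75, R_n = min(1.2×1.75×0.3125×58, 2.4×1×0.3125×58) = 38.063 kips/bolt; interior L_c = 3.1875 − 1.125 = 2.0625, R_n = 43.5 kips/bolt. φR_n = 0.75 × (3×38.063 + 3×43.5) = 183.5 kips.
Tension yield (gross): A_g = 14.6875×0.3125 = 4.5898 in². φR_n = 0.90 × 36 × 4.5898 = 148.7 kips.
Tension rupture (net): A_n = (14.6875 − 3×1.1875)×0.3125 = 3.4766 in² (U = 1.0, A_e = A_n). φR_n = 0.75 × 58 × 3.4766 = 151.2 kips.
Block shear: shear path 2×[2.3125+1×3.1875] = 2×5.5 in, A_gv = 3.4375, A_nv = 2×(5.5 − 1.5×1.1875)×0.3125 = 2.3242 in²; tension across gage: (7.625 − 2×1.1875)×0.3125 = 1.6406 in². R_n = min(0.6×58×2.3242, 0.6×36×3.4375) + 1.0×58×1.6406 = min(80.882, 74.25) + 95.155 = 169.41 kips. φR_n = 0.75 × 169.41 = 127.1 kips.
Governing: min(296.9, 183.5, 148.7, 151.2, 127.1) = 127.1 kips → block shear.

127.1 kips (block shear governs)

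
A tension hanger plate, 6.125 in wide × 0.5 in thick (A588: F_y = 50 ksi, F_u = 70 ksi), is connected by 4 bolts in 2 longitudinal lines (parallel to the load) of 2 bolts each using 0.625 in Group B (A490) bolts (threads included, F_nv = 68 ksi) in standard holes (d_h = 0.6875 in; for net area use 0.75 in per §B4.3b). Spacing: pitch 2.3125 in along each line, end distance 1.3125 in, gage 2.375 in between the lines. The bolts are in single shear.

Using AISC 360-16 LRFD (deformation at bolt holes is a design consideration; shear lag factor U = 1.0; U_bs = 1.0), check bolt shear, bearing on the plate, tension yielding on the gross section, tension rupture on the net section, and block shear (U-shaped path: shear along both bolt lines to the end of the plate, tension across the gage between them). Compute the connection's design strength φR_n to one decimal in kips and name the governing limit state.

Bolt shear: A_b = π(0.625)²/4 = 0.3068 in². φR_n = 0.75 × 68 × 0.3068 × 4 × 1 = 62.6 kips.
Bearing (0.5 in plate, F_u = 70 ksi): end bolts L_c = 1.3125 − 0.6875/2 = 0.96875, R_n = min(1.2×0.96875×0.5×70, 2.4×0.625×0.5×70) = 40.688 kips/bolt; interior L_c = 2.3125 − 0.6875 = 1.625, R_n = 52.5 kips/bolt. φR_n = 0.75 × (2×40.688 + 2×52.5) = 139.8 kips.
Tension yield (gross): A_g = 6.125×0.5 = 3.0625 in². φR_n = 0.90 × 50 × 3.0625 = 137.8 kips.
Tension rupture (net): A_n = (6.125 − 2×0.75)×0.5 = 2.3125 in² (U = 1.0, A_e = A_n). φR_n = 0.75 × 70 × 2.3125 = 121.4 kips.
Block shear: shear path 2×[1.3125+1×2.3125] = 2×3.625 in, A_gv = 3.625, A_nv = 2×(3.625 − 1.5×0.75)×0.5 = 2.5 in²; tension across gage: (2.375 − 1×0.75)×0.5 = 0.8125 in². R_n = min(0.6×70×2.5, 0.6×50×3.625) + 1.0×70×0.8125 = min(105, 108.75) + 56.875 = 161.88 kips. φR_n = 0.75 × 161.88 = 121.4 kips.
Governing: min(62.6, 139.8, 137.8, 121.4, 121.4) = 62.6 kips → bolt shear.

62.6 kips (bolt shear governs)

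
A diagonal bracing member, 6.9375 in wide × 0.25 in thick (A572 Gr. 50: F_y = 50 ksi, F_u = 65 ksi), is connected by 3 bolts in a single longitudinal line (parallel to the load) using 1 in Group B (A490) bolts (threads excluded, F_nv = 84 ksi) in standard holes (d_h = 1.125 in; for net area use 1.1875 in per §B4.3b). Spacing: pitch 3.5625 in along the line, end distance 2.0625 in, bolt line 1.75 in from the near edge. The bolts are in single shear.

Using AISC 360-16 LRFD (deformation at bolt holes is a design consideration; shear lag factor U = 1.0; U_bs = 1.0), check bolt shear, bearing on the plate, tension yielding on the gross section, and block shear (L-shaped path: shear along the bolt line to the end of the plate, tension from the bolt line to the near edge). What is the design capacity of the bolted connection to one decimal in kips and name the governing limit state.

59.6 kips (block shear governs)

Bolt shear: A_b = π(1)²/4 = 0.7854 in². φR_n = 0.75 × 84 × 0.7854 × 3 × 1 = 148.4 kips.
Bearing (0.25 in plate, F_u = 65 ksi): end bolts L_c = 2.0625 − 1.125/2 = 1.5, R_n = min(1.2×1.5×0.25×65, 2.4×1×0.25×65) = 29.25 kips/bolt; interior L_c = 3.5625 − 1.125 = 2.4375, R_n = 39 kips/bolt. φR_n = 0.75 × (1×29.25 + 2×39) = 80.4 kips.
Tension yield (gross): A_g = 6.9375×0.25 = 1.7344 in². φR_n = 0.90 × 50 × 1.7344 = 78.0 kips.
Block shear: shear path 1×[2.0625+2×3.5625] = 1×9.1875 in, A_gv = 2.2969, A_nv = 1×(9.1875 − 2.5×1.1875)×0.25 = 1.5547 in²; tension to near edge: (1.75 − 0.5×1.1875)×0.25 = 0.28906 in². R_n = min(0.6×65×1.5547, 0.6×50×2.2969) + 1.0×65×0.28906 = min(60.633, 68.907) + 18.789 = 79.422 kips. φR_n = 0.75 × 79.422 = 59.6 kips.
Governing: min(148.4, 80.4, 78.0, 59.6) = 59.6 kips → block shear.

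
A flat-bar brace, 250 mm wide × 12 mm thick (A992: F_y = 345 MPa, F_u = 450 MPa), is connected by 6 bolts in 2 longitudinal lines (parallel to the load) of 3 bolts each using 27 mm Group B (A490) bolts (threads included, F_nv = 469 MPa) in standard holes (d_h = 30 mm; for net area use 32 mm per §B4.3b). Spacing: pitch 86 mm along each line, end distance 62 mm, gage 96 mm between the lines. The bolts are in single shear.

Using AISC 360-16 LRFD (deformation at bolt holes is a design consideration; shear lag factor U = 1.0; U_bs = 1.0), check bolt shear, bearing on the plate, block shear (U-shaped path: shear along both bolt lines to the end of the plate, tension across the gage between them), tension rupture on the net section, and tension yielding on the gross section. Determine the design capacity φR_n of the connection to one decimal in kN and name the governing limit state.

753.3 kN (net-section rupture governs)

Bolt shear: A_b = π(27)²/4 = 572.56 mm². φR_n = 0.75 × 469 × 572.56 × 6 × 1 = 1208.4 kN.
Bearing (12 mm plate, F_u = 450 MPa): end bolts L_c = 62 − 30/2 = 47, R_n = min(1.2×47×12×450, 2.4×27×12×450) = 304.56 kN/bolt; interior L_c = 86 − 30 = 56, R_n = 349.92 kN/bolt. φR_n = 0.75 × (2×304.56 + 4×349.92) = 1506.6 kN.
Block shear: shear path 2×[62+2×86] = 2×234 mm, A_gv = 5616, A_nv = 2×(234 − 2.5×32)×12 = 3696 mm²; tension across gage: (96 − 1×32)×12 = 768 mm². R_n = min(0.6×450×3696, 0.6×345×5616) + 1.0×450×768 = min(997.92, 1162.5) + 345.6 = 1343.5 kN. φR_n = 0.75 × 1343.5 = 1007.6 kN.
Tension rupture (net): A_n = (250 − 2×32)×12 = 2232 mm² (U = 1.0, A_e = A_n). φR_n = 0.75 × 450 × 2232 = 753.3 kN.
Tension yield (gross): A_g = 250×12 = 3000 mm². φR_n = 0.90 × 345 × 3000 = 931.5 kN.
Governing: min(1208.4, 1506.6, 1007.6, 753.3, 931.5) = 753.3 kN → net-section rupture.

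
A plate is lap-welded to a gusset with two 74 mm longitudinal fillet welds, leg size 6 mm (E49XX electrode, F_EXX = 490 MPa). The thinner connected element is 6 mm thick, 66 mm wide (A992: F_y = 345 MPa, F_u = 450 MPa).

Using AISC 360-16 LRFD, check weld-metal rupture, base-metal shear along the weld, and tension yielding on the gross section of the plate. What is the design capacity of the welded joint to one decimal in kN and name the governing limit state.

123.0 kN (gross-section yield governs)

Weld metal: throat = 0.707×6 = 4.242 mm, L = 2×74 = 148 mm. φR_n = 0.75 × 0.6 × 490 × 4.242 × 148 = 138.4 kN.
Base metal shear (6 mm plate): yield φR_n = 1.0×0.6×345×6×148 = 183.8 kN; rupture φR_n = 0.75×0.6×450×6×148 = 179.8 kN; take 179.8 kN (rupture).
Tension yield (gross): A_g = 66×6 = 396 mm². φR_n = 0.90 × 345 × 396 = 123.0 kN.
Governing: min(138.4, 179.8, 123.0) = 123.0 kN → gross-section yield.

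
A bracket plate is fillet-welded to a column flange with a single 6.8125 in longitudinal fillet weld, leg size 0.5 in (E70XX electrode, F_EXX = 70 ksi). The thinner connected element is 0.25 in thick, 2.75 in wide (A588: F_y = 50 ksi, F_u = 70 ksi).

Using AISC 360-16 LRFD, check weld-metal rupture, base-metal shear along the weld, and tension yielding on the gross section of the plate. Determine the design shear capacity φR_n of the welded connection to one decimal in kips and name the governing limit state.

30.9 kips (gross-section yield governs)

Weld metal: throat = 0.707×0.5 = 0.3535 in, L = 6.8125 in. φR_n = 0.75 × 0.6 × 70 × 0.3535 × 6.8125 = 75.9 kips.
Base metal shear (0.25 in plate): yield φR_n = 1.0×0.6×50×0.25×6.8125 = 51.1 kips; rupture φR_n = 0.75×0.6×70×0.25×6.8125 = 53.6 kips; take 51.1 kips (yield).
Tension yield (gross): A_g = 2.75×0.25 = 0.6875 in². φR_n = 0.90 × 50 × 0.6875 = 30.9 kips.
Governing: min(75.9, 51.1, 30.9) = 30.9 kips → gross-section yield.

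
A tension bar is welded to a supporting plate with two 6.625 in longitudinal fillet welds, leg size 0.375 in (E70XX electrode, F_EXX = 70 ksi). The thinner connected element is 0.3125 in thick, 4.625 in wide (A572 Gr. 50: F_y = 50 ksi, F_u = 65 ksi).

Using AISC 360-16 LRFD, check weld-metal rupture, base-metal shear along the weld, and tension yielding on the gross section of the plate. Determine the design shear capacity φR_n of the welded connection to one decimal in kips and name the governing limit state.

Weld metal: throat = 0.707×0.375 = 0.26513 in, L = 2×6.625 = 13.25 in. φR_n = 0.75 × 0.6 × 70 × 0.26513 × 13.25 = 110.7 kips.
Base metal shear (0.3125 in plate): yield φR_n = 1.0×0.6×50×0.3125×13.25 = 124.2 kips; rupture φR_n = 0.75×0.6×65×0.3125×13.25 = 121.1 kips; take 121.1 kips (rupture).
Tension yield (gross): A_g = 4.625×0.3125 = 1.4453 in². φR_n = 0.90 × 50 × 1.4453 = 65.0 kips.
Governing: min(110.7, 121.1, 65.0) = 65.0 kips → gross-section yield.

65.0 kips (gross-section yield governs)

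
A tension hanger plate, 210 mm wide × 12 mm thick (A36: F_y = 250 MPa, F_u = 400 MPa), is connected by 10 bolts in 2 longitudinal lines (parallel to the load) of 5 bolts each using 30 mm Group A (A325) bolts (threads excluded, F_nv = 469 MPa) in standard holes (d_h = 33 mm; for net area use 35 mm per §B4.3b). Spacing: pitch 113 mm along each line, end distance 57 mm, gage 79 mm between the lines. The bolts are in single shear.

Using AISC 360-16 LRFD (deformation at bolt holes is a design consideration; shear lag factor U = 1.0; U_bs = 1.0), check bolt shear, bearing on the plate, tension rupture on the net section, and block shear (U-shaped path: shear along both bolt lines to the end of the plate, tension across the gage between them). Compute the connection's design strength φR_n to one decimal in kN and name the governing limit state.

504.0 kN (net-section rupture governs)

Bolt shear: A_b = π(30)²/4 = 706.86 mm². φR_n = 0.75 × 469 × 706.86 × 10 × 1 = 2486.4 kN.
Bearing (12 mm plate, F_u = 400 MPa): end bolts L_c = 57 − 33/2 = 40.5, R_n = min(1.2×40.5×12×400, 2.4×30×12×400) = 233.28 kN/bolt; interior L_c = 113 − 33 = 80, R_n = 345.6 kN/bolt. φR_n = 0.75 × (2×233.28 + 8×345.6) = 2423.5 kN.
Tension rupture (net): A_n = (210 − 2×35)×12 = 1680 mm² (U = 1.0, A_e = A_n). φR_n = 0.75 × 400 × 1680 = 504.0 kN.
Block shear: shear path 2×[57+4×113] = 2×509 mm, A_gv = 12216, A_nv = 2×(509 − 4.5×35)×12 = 8436 mm²; tension across gage: (79 − 1×35)×12 = 528 mm². R_n = min(0.6×400×8436, 0.6×250×12216) + 1.0×400×528 = min(2024.6, 1832.4) + 211.2 = 2043.6 kN. φR_n = 0.75 × 2043.6 = 1532.7 kN.
Governing: min(2486.4, 2423.5, 504.0, 1532.7) = 504.0 kN → net-section rupture.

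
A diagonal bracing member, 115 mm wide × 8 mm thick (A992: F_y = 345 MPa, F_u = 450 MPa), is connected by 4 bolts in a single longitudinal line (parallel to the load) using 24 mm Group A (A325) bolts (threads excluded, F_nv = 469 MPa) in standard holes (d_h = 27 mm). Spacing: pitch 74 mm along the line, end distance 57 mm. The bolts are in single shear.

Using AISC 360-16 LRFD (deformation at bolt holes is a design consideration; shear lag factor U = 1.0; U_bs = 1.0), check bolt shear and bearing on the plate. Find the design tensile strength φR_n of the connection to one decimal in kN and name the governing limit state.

Bolt shear: A_b = π(24)²/4 = 452.39 mm². φR_n = 0.75 × 469 × 452.39 × 4 × 1 = 636.5 kN.
Bearing (8 mm plate, F_u = 450 MPa): end bolts L_c = 57 − 27/2 = 43.5, R_n = min(1.2×43.5×8×450, 2.4×24×8×450) = 187.92 kN/bolt; interior L_c = 74 − 27 = 47, R_n = 203.04 kN/bolt. φR_n = 0.75 × (1×187.92 + 3×203.04) = 597.8 kN.
Governing: min(636.5, 597.8) = 597.8 kN → bearing.

597.8 kN (bearing governs)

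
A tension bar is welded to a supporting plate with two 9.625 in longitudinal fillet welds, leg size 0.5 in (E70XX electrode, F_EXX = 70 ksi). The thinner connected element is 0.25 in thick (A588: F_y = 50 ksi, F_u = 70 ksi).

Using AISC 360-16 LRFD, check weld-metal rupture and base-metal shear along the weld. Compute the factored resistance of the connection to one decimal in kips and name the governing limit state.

Weld metal: throat = 0.707×0.5 = 0.3535 in, L = 2×9.625 = 19.25 in. φR_n = 0.75 × 0.6 × 70 × 0.3535 × 19.25 = 214.4 kips.
Base metal shear (0.25 in plate): yield φR_n = 1.0×0.6×50×0.25×19.25 = 144.4 kips; rupture φR_n = 0.75×0.6×70×0.25×19.25 = 151.6 kips; take 144.4 kips (yield).
Governing: min(214.4, 144.4) = 144.4 kips → base-metal shear.

144.4 kips (base-metal shear governs)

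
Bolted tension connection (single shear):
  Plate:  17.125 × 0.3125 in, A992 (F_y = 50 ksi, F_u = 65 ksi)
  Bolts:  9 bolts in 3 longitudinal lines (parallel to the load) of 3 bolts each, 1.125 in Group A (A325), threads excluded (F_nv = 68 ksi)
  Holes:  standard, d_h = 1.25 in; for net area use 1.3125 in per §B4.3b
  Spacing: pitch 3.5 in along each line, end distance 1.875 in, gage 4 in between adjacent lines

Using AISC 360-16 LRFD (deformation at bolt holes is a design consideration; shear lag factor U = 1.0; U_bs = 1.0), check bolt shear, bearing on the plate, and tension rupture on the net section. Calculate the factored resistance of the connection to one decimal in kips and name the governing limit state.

Bolt shear: A_b = π(1.125)²/4 = 0.99402 in². φR_n = 0.75 × 68 × 0.99402 × 9 × 1 = 456.3 kips.
Bearing (0.3125 in plate, F_u = 65 ksi): end bolts L_c = 1.875 − 1.25/2 = 1.25, R_n = min(1.2×1.25×0.3125×65, 2.4×1.125×0.3125×65) = 30.469 kips/bolt; interior L_c = 3.5 − 1.25 = 2.25, R_n = 54.844 kips/bolt. φR_n = 0.75 × (3×30.469 + 6×54.844) = 315.4 kips.
Tension rupture (net): A_n = (17.125 − 3×1.3125)×0.3125 = 4.1211 in² (U = 1.0, A_e = A_n). φR_n = 0.75 × 65 × 4.1211 = 200.9 kips.
Governing: min(456.3, 315.4, 200.9) = 200.9 kips → net-section rupture.

200.9 kips (net-section rupture governs)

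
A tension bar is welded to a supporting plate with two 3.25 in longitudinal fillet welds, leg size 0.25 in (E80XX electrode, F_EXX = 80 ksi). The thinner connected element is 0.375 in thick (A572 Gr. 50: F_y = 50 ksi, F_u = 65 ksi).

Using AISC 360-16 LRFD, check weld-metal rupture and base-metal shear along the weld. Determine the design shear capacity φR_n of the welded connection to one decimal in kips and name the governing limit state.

Weld metal: throat = 0.707×0.25 = 0.17675 in, L = 2×3.25 = 6.5 in. φR_n = 0.75 × 0.6 × 80 × 0.17675 × 6.5 = 41.4 kips.
Base metal shear (0.375 in plate): yield φR_n = 1.0×0.6×50×0.375×6.5 = 73.1 kips; rupture φR_n = 0.75×0.6×65×0.375×6.5 = 71.3 kips; take 71.3 kips (rupture).
Governing: min(41.4, 71.3) = 41.4 kips → weld metal.

41.4 kips (weld metal governs)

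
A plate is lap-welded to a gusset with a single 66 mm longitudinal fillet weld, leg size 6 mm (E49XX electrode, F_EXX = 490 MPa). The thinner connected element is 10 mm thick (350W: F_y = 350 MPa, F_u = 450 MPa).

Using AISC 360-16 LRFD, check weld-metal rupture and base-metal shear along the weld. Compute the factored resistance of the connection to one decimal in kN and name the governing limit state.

Weld metal: throat = 0.707×6 = 4.242 mm, L = 66 mm. φR_n = 0.75 × 0.6 × 490 × 4.242 × 66 = 61.7 kN.
Base metal shear (10 mm plate): yield φR_n = 1.0×0.6×350×10×66 = 138.6 kN; rupture φR_n = 0.75×0.6×450×10×66 = 133.7 kN; take 133.7 kN (rupture).
Governing: min(61.7, 133.7) = 61.7 kN → weld metal.

61.7 kN (weld metal governs)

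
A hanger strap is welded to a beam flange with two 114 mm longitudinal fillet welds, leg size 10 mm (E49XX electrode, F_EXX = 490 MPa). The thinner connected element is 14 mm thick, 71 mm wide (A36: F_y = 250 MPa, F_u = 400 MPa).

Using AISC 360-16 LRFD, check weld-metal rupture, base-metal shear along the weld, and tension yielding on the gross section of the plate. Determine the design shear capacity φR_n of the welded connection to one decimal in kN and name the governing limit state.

Weld metal: throat = 0.707×10 = 7.07 mm, L = 2×114 = 228 mm. φR_n = 0.75 × 0.6 × 490 × 7.07 × 228 = 355.4 kN.
Base metal shear (14 mm plate): yield φR_n = 1.0×0.6×250×14×228 = 478.8 kN; rupture φR_n = 0.75×0.6×400×14×228 = 574.6 kN; take 478.8 kN (yield).
Tension yield (gross): A_g = 71×14 = 994 mm². φR_n = 0.90 × 250 × 994 = 223.7 kN.
Governing: min(355.4, 478.8, 223.7) = 223.7 kN → gross-section yield.

223.7 kN (gross-section yield governs)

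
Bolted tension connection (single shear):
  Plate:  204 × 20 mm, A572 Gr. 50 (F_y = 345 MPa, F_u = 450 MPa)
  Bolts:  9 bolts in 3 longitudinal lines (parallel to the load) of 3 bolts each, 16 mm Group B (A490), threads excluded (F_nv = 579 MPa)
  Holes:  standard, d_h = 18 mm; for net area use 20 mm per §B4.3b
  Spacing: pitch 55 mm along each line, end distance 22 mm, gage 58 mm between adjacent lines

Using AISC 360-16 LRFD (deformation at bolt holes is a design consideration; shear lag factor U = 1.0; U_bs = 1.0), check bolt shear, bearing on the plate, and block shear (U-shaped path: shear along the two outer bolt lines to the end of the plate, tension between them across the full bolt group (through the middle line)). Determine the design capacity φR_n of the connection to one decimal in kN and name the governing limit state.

785.8 kN (bolt shear governs)

Bolt shear: A_b = π(16)²/4 = 201.06 mm². φR_n = 0.75 × 579 × 201.06 × 9 × 1 = 785.8 kN.
Bearing (20 mm plate, F_u = 450 MPa): end bolts L_c = 22 − 18/2 = 13, R_n = min(1.2×13×20×450, 2.4×16×20×450) = 140.4 kN/bolt; interior L_c = 55 − 18 = 37, R_n = 345.6 kN/bolt. φR_n = 0.75 × (3×140.4 + 6×345.6) = 1871.1 kN.
Block shear: shear path 2×[22+2×55] = 2×132 mm, A_gv = 5280, A_nv = 2×(132 − 2.5×20)×20 = 3280 mm²; tension across gage: (116 − 2×20)×20 = 1520 mm². R_n = min(0.6×450×3280, 0.6×345×5280) + 1.0×450×1520 = min(885.6, 1093) + 684 = 1569.6 kN. φR_n = 0.75 × 1569.6 = 1177.2 kN.
Governing: min(785.8, 1871.1, 1177.2) = 785.8 kN → bolt shear.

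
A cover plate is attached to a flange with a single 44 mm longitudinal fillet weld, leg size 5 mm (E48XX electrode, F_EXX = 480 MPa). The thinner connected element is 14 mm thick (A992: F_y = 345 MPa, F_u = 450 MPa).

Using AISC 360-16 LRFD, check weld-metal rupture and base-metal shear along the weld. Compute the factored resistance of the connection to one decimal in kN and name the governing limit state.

33.6 kN (weld metal governs)

Weld metal: throat = 0.707×5 = 3.535 mm, L = 44 mm. φR_n = 0.75 × 0.6 × 480 × 3.535 × 44 = 33.6 kN.
Base metal shear (14 mm plate): yield φR_n = 1.0×0.6×345×14×44 = 127.5 kN; rupture φR_n = 0.75×0.6×450×14×44 = 124.7 kN; take 124.7 kN (rupture).
Governing: min(33.6, 124.7) = 33.6 kN → weld metal.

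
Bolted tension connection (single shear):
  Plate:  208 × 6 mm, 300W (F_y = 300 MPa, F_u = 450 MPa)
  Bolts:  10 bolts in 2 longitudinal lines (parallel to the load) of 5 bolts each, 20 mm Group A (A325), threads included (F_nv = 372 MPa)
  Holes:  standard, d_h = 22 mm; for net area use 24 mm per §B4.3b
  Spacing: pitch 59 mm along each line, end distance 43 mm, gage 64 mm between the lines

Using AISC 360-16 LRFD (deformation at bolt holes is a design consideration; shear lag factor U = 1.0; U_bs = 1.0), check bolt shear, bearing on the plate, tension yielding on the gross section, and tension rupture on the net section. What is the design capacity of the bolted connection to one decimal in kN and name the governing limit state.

324.0 kN (net-section rupture governs)

Bolt shear: A_b = π(20)²/4 = 314.16 mm². φR_n = 0.75 × 372 × 314.16 × 10 × 1 = 876.5 kN.
Bearing (6 mm plate, F_u = 450 MPa): end bolts L_c = 43 − 22/2 = 32, R_n = min(1.2×32×6×450, 2.4×20×6×450) = 103.68 kN/bolt; interior L_c = 59 − 22 = 37, R_n = 119.88 kN/bolt. φR_n = 0.75 × (2×103.68 + 8×119.88) = 874.8 kN.
Tension yield (gross): A_g = 208×6 = 1248 mm². φR_n = 0.90 × 300 × 1248 = 337.0 kN.
Tension rupture (net): A_n = (208 − 2×24)×6 = 960 mm² (U = 1.0, A_e = A_n). φR_n = 0.75 × 450 × 960 = 324.0 kN.
Governing: min(876.5, 874.8, 337.0, 324.0) = 324.0 kN → net-section rupture.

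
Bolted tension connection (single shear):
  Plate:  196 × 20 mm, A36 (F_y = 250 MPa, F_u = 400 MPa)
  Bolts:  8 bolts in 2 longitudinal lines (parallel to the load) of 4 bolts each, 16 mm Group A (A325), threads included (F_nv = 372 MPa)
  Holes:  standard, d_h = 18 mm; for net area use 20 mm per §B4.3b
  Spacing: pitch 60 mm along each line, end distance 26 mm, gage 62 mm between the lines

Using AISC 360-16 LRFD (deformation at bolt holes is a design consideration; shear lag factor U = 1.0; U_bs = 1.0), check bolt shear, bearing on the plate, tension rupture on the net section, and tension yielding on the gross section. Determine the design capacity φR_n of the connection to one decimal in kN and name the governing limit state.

Bolt shear: A_b = π(16)²/4 = 201.06 mm². φR_n = 0.75 × 372 × 201.06 × 8 × 1 = 448.8 kN.
Bearing (20 mm plate, F_u = 400 MPa): end bolts L_c = 26 − 18/2 = 17, R_n = min(1.2×17×20×400, 2.4×16×20×400) = 163.2 kN/bolt; interior L_c = 60 − 18 = 42, R_n = 307.2 kN/bolt. φR_n = 0.75 × (2×163.2 + 6×307.2) = 1627.2 kN.
Tension rupture (net): A_n = (196 − 2×20)×20 = 3120 mm² (U = 1.0, A_e = A_n). φR_n = 0.75 × 400 × 3120 = 936.0 kN.
Tension yield (gross): A_g = 196×20 = 3920 mm². φR_n = 0.90 × 250 × 3920 = 882.0 kN.
Governing: min(448.8, 1627.2, 936.0, 882.0) = 448.8 kN → bolt shear.

448.8 kN (bolt shear governs)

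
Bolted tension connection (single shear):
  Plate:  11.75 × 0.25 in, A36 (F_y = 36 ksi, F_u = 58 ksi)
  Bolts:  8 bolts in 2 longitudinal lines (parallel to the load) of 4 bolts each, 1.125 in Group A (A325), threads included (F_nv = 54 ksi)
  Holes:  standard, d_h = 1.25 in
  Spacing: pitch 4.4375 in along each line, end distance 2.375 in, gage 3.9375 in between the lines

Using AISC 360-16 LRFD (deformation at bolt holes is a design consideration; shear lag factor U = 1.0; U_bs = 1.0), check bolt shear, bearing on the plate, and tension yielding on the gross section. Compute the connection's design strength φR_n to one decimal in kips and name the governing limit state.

95.2 kips (gross-section yield governs)

Bolt shear: A_b = π(1.125)²/4 = 0.99402 in². φR_n = 0.75 × 54 × 0.99402 × 8 × 1 = 322.1 kips.
Bearing (0.25 in plate, F_u = 58 ksi): end bolts L_c = 2.375 − 1.25/2 = 1.75, R_n = min(1.2×1.75×0.25×58, 2.4×1.125×0.25×58) = 30.45 kips/bolt; interior L_c = 4.4375 − 1.25 = 3.1875, R_n = 39.15 kips/bolt. φR_n = 0.75 × (2×30.45 + 6×39.15) = 221.9 kips.
Tension yield (gross): A_g = 11.75×0.25 = 2.9375 in². φR_n = 0.90 × 36 × 2.9375 = 95.2 kips.
Governing: min(322.1, 221.9, 95.2) = 95.2 kips → gross-section yield.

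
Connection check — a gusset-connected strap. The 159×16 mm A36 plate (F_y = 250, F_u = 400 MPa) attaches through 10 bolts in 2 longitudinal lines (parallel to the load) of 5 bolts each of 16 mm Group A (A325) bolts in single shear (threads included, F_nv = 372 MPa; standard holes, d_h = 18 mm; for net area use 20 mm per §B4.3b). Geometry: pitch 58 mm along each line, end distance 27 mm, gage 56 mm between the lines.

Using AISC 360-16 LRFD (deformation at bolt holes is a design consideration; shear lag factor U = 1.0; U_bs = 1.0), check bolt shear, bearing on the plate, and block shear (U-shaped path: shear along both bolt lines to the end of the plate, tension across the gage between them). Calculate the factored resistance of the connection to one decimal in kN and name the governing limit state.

561.0 kN (bolt shear governs)

Bolt shear: A_b = π(16)²/4 = 201.06 mm². φR_n = 0.75 × 372 × 201.06 × 10 × 1 = 561.0 kN.
Bearing (16 mm plate, F_u = 400 MPa): end bolts L_c = 27 − 18/2 = 18, R_n = min(1.2×18×16×400, 2.4×16×16×400) = 138.24 kN/bolt; interior L_c = 58 − 18 = 40, R_n = 245.76 kN/bolt. φR_n = 0.75 × (2×138.24 + 8×245.76) = 1681.9 kN.
Block shear: shear path 2×[27+4×58] = 2×259 mm, A_gv = 8288, A_nv = 2×(259 − 4.5×20)×16 = 5408 mm²; tension across gage: (56 − 1×20)×16 = 576 mm². R_n = min(0.6×400×5408, 0.6×250×8288) + 1.0×400×576 = min(1297.9, 1243.2) + 230.4 = 1473.6 kN. φR_n = 0.75 × 1473.6 = 1105.2 kN.
Governing: min(561.0, 1681.9, 1105.2) = 561.0 kN → bolt shear.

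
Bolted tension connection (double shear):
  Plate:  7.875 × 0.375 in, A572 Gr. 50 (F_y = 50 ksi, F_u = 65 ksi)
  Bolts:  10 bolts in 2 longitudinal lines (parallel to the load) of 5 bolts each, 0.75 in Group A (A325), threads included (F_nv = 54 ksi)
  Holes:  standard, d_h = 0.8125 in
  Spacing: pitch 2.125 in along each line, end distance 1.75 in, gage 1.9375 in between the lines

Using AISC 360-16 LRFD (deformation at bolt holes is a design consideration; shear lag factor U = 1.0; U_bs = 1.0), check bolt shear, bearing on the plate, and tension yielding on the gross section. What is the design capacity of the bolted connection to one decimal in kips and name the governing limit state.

Bolt shear: A_b = π(0.75)²/4 = 0.44179 in². φR_n = 0.75 × 54 × 0.44179 × 10 × 2 = 357.8 kips.
Bearing (0.375 in plate, F_u = 65 ksi): end bolts L_c = 1.75 − 0.8125/2 = 1.34375, R_n = min(1.2×1.34375×0.375×65, 2.4×0.75×0.375×65) = 39.305 kips/bolt; interior L_c = 2.125 − 0.8125 = 1.3125, R_n = 38.391 kips/bolt. φR_n = 0.75 × (2×39.305 + 8×38.391) = 289.3 kips.
Tension yield (gross): A_g = 7.875×0.375 = 2.9531 in². φR_n = 0.90 × 50 × 2.9531 = 132.9 kips.
Governing: min(357.8, 289.3, 132.9) = 132.9 kips → gross-section yield.

132.9 kips (gross-section yield governs)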